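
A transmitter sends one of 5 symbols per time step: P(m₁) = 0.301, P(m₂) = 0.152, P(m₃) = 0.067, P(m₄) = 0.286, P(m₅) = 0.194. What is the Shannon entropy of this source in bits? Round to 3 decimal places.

2.171 bits

H = −Σ pᵢ log₂ pᵢ.
−0.301·log₂(0.301) = 0.5214
−0.152·log₂(0.152) = 0.4131
−0.067·log₂(0.067) = 0.2613
−0.286·log₂(0.286) = 0.5165
−0.194·log₂(0.194) = 0.4590
Sum ≈ 2.1712 → 2.171 bits.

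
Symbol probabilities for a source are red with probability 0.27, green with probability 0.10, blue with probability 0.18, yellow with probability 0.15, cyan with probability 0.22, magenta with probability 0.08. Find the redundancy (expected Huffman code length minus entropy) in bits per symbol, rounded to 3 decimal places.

0.040 bits

Entropy H = −Σ p log₂ p ≈ 2.4701 bits.
Huffman merges: 2/25+1/10→9/50; 3/20+9/50→33/100; 9/50+11/50→2/5; 27/100+33/100→3/5; 2/5+3/5→1. L = 251/100 ≈ 2.5100.
L − H = 2.5100 − 2.4701 = 0.040 bits.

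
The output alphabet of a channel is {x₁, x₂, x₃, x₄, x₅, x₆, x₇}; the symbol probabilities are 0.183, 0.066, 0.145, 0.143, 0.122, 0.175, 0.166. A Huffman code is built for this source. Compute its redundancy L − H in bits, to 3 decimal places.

Entropy H = −Σ p log₂ p ≈ 2.7528 bits.
Huffman merges: 33/500+61/500→47/250; 143/1000+29/200→36/125; 83/500+7/40→341/1000; 183/1000+47/250→371/1000; 36/125+341/1000→629/1000; 371/1000+629/1000→1. L = 2817/1000 ≈ 2.8170.
L − H = 2.8170 − 2.7528 = 0.064 bits.

0.064 bits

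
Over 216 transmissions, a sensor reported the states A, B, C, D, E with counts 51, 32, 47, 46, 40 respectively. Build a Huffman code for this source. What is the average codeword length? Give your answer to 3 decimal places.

Probabilities are the counts divided by 216.
Repeatedly combine the two least-probable nodes; the expected code length is the sum of the merged weights.
merge 4/27 + 5/27 → 1/3
merge 23/108 + 47/216 → 31/72
merge 17/72 + 1/3 → 41/72
merge 31/72 + 41/72 → 1
L = 1/3 + 31/72 + 41/72 + 1 = 7/3 ≈ 2.333 bits/symbol.

2.333 bits/symbol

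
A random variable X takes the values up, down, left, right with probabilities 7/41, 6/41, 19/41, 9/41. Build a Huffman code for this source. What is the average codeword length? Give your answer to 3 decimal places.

Repeatedly combine the two least-probable nodes; the expected code length is the sum of the merged weights.
merge 6/41 + 7/41 → 13/41
merge 9/41 + 13/41 → 22/41
merge 19/41 + 22/41 → 1
L = 13/41 + 22/41 + 1 = 76/41 ≈ 1.854 bits/symbol.

1.854 bits/symbol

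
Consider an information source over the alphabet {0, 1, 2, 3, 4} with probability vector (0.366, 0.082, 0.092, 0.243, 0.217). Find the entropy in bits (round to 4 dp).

H = −Σ pᵢ log₂ pᵢ.
−0.366·log₂(0.366) = 0.5307
−0.082·log₂(0.082) = 0.2959
−0.092·log₂(0.092) = 0.3167
−0.243·log₂(0.243) = 0.4960
−0.217·log₂(0.217) = 0.4783
Sum ≈ 2.1176 → 2.1176 bits.

2.1176 bits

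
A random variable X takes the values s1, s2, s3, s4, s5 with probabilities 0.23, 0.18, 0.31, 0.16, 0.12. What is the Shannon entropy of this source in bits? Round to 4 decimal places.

2.2469 bits

H = −Σ pᵢ log₂ pᵢ.
−0.23·log₂(0.23) = 0.4877
−0.18·log₂(0.18) = 0.4453
−0.31·log₂(0.31) = 0.5238
−0.16·log₂(0.16) = 0.4230
−0.12·log₂(0.12) = 0.3671
Sum ≈ 2.2469 → 2.2469 bits.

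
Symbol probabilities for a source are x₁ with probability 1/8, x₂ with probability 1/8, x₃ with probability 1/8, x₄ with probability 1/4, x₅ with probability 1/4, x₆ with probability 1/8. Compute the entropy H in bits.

Each probability is a power of 1/2, so log₂(1/p) is an integer.
H = Σ p·log₂(1/p) = 1/8·3 + 1/8·3 + 1/8·3 + 1/4·2 + 1/4·2 + 1/8·3 = 2.5 bits.

2.5 bits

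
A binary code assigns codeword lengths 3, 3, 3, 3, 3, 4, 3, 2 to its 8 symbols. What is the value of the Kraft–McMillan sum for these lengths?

1.0625

With common denominator 2^4 = 16: Σ 2^(−ℓᵢ) = 2/16 + 2/16 + 2/16 + 2/16 + 2/16 + 1/16 + 2/16 + 4/16 = 17/16 = 1.0625.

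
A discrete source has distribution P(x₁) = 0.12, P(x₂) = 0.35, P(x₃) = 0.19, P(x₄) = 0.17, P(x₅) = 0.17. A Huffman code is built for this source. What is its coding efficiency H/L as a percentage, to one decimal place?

97.0%

Entropy H = −Σ p log₂ p ≈ 2.2216 bits.
Huffman merges: 3/25+17/100→29/100; 17/100+19/100→9/25; 29/100+7/20→16/25; 9/25+16/25→1. L = 229/100 ≈ 2.2900.
Efficiency = H/L = 2.2216/2.2900 = 97.0%.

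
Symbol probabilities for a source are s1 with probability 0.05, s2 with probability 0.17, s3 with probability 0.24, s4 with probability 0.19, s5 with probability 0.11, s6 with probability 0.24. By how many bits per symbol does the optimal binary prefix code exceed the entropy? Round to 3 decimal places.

Entropy H = −Σ p log₂ p ≈ 2.4445 bits.
Huffman merges: 1/20+11/100→4/25; 4/25+17/100→33/100; 19/100+6/25→43/100; 6/25+33/100→57/100; 43/100+57/100→1. L = 249/100 ≈ 2.4900.
L − H = 2.4900 − 2.4445 = 0.046 bits.

0.046 bits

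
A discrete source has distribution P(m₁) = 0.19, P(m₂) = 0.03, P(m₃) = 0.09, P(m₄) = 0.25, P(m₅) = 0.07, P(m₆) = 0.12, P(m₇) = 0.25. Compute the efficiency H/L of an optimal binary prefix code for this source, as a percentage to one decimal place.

Entropy H = −Σ p log₂ p ≈ 2.5553 bits.
Huffman merges: 3/100+7/100→1/10; 9/100+1/10→19/100; 3/25+19/100→31/100; 19/100+1/4→11/25; 1/4+31/100→14/25; 11/25+14/25→1. L = 13/5 ≈ 2.6000.
Efficiency = H/L = 2.5553/2.6000 = 98.3%.

98.3%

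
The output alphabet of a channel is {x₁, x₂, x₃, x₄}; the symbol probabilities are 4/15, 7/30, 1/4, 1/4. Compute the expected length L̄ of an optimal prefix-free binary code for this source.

Repeatedly combine the two least-probable nodes; the expected code length is the sum of the merged weights.
merge 7/30 + 1/4 → 29/60
merge 1/4 + 4/15 → 31/60
merge 29/60 + 31/60 → 1
L = 29/60 + 31/60 + 1 = 2 bits/symbol.

2 bits/symbol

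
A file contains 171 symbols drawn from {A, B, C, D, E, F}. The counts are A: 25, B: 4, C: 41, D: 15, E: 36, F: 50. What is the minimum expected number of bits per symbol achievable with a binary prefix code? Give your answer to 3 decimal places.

Probabilities are the counts divided by 171.
Repeatedly combine the two least-probable nodes; the expected code length is the sum of the merged weights.
merge 4/171 + 5/57 → 1/9
merge 1/9 + 25/171 → 44/171
merge 4/19 + 41/171 → 77/171
merge 44/171 + 50/171 → 94/171
merge 77/171 + 94/171 → 1
L = 1/9 + 44/171 + 77/171 + 94/171 + 1 = 45/19 ≈ 2.368 bits/symbol.

2.368 bits/symbol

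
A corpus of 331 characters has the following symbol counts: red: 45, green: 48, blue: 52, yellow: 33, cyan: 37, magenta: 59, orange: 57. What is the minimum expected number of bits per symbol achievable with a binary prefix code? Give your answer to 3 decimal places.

Probabilities are the counts divided by 331.
Repeatedly combine the two least-probable nodes; the expected code length is the sum of the merged weights.
merge 33/331 + 37/331 → 70/331
merge 45/331 + 48/331 → 93/331
merge 52/331 + 57/331 → 109/331
merge 59/331 + 70/331 → 129/331
merge 93/331 + 109/331 → 202/331
merge 129/331 + 202/331 → 1
L = 70/331 + 93/331 + 109/331 + 129/331 + 202/331 + 1 = 934/331 ≈ 2.822 bits/symbol.

2.822 bits/symbol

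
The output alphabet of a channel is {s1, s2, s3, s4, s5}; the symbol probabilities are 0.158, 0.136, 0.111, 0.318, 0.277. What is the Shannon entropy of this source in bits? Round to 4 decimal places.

2.2027 bits

H = −Σ pᵢ log₂ pᵢ.
−0.158·log₂(0.158) = 0.4206
−0.136·log₂(0.136) = 0.3915
−0.111·log₂(0.111) = 0.3520
−0.318·log₂(0.318) = 0.5256
−0.277·log₂(0.277) = 0.5130
Sum ≈ 2.2027 → 2.2027 bits.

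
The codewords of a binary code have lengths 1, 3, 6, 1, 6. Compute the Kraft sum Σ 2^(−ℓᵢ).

With common denominator 2^6 = 64: Σ 2^(−ℓᵢ) = 32/64 + 8/64 + 1/64 + 32/64 + 1/64 = 74/64 = 1.15625.

1.15625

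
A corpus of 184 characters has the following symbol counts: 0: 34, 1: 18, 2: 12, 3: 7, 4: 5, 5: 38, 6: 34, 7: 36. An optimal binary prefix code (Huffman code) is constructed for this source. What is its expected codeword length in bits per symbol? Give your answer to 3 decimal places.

Probabilities are the counts divided by 184.
Repeatedly combine the two least-probable nodes; the expected code length is the sum of the merged weights.
merge 5/184 + 7/184 → 3/46
merge 3/46 + 3/46 → 3/23
merge 9/92 + 3/23 → 21/92
merge 17/92 + 17/92 → 17/46
merge 9/46 + 19/92 → 37/92
merge 21/92 + 17/46 → 55/92
merge 37/92 + 55/92 → 1
L = 3/46 + 3/23 + 21/92 + 17/46 + 37/92 + 55/92 + 1 = 257/92 ≈ 2.793 bits/symbol.

2.793 bits/symbol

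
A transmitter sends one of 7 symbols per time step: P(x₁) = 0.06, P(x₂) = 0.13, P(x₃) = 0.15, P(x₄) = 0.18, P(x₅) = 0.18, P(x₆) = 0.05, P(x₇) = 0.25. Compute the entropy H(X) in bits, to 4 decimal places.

2.6434 bits

H = −Σ pᵢ log₂ pᵢ.
−0.06·log₂(0.06) = 0.2435
−0.13·log₂(0.13) = 0.3826
−0.15·log₂(0.15) = 0.4105
−0.18·log₂(0.18) = 0.4453
−0.18·log₂(0.18) = 0.4453
−0.05·log₂(0.05) = 0.2161
−0.25·log₂(0.25) = 0.5000
Sum ≈ 2.6434 → 2.6434 bits.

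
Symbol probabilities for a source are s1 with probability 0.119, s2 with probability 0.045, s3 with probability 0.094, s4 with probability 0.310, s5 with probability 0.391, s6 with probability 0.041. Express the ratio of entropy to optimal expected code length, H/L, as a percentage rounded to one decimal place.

Entropy H = −Σ p log₂ p ≈ 2.1299 bits.
Huffman merges: 41/1000+9/200→43/500; 43/500+47/500→9/50; 119/1000+9/50→299/1000; 299/1000+31/100→609/1000; 391/1000+609/1000→1. L = 1087/500 ≈ 2.1740.
Efficiency = H/L = 2.1299/2.1740 = 98.0%.

98.0%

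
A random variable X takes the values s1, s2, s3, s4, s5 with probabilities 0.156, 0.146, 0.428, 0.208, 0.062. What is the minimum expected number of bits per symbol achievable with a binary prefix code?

Repeatedly combine the two least-probable nodes; the expected code length is the sum of the merged weights.
merge 31/500 + 73/500 → 26/125
merge 39/250 + 26/125 → 91/250
merge 26/125 + 91/250 → 143/250
merge 107/250 + 143/250 → 1
L = 26/125 + 91/250 + 143/250 + 1 = 268/125 = 2.144 bits/symbol.

2.144 bits/symbol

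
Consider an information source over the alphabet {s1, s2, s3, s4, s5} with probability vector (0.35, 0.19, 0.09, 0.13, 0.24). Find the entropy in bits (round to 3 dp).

H = −Σ pᵢ log₂ pᵢ.
−0.35·log₂(0.35) = 0.5301
−0.19·log₂(0.19) = 0.4552
−0.09·log₂(0.09) = 0.3127
−0.13·log₂(0.13) = 0.3826
−0.24·log₂(0.24) = 0.4941
Sum ≈ 2.1748 → 2.175 bits.

2.175 bits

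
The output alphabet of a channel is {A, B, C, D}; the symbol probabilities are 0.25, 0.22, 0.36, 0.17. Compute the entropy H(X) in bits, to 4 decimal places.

H = −Σ pᵢ log₂ pᵢ.
−0.25·log₂(0.25) = 0.5000
−0.22·log₂(0.22) = 0.4806
−0.36·log₂(0.36) = 0.5306
−0.17·log₂(0.17) = 0.4346
Sum ≈ 1.9458 → 1.9458 bits.

1.9458 bits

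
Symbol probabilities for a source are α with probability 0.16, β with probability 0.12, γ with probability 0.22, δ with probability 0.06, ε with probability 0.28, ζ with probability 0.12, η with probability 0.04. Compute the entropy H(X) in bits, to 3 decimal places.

H = −Σ pᵢ log₂ pᵢ.
−0.16·log₂(0.16) = 0.4230
−0.12·log₂(0.12) = 0.3671
−0.22·log₂(0.22) = 0.4806
−0.06·log₂(0.06) = 0.2435
−0.28·log₂(0.28) = 0.5142
−0.12·log₂(0.12) = 0.3671
−0.04·log₂(0.04) = 0.1858
Sum ≈ 2.5812 → 2.581 bits.

2.581 bits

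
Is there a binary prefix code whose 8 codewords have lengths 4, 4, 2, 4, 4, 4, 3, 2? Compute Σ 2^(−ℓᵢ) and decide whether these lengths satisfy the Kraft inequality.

With common denominator 2^4 = 16: Σ 2^(−ℓᵢ) = 1/16 + 1/16 + 4/16 + 1/16 + 1/16 + 1/16 + 2/16 + 4/16 = 15/16 = 0.9375.
Kraft's inequality requires Σ ≤ 1; here Σ = 0.9375 ≤ 1, so such a prefix code exists.

0.9375; yes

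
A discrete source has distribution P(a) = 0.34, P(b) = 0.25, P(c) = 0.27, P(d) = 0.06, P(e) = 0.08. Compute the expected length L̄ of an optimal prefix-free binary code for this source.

2.14 bits/symbol

Repeatedly combine the two least-probable nodes; the expected code length is the sum of the merged weights.
merge 3/50 + 2/25 → 7/50
merge 7/50 + 1/4 → 39/100
merge 27/100 + 17/50 → 61/100
merge 39/100 + 61/100 → 1
L = 7/50 + 39/100 + 61/100 + 1 = 107/50 = 2.14 bits/symbol.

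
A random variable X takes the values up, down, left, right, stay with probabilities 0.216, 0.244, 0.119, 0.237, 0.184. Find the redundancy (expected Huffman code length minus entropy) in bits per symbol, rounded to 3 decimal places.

Entropy H = −Σ p log₂ p ≈ 2.2812 bits.
Huffman merges: 119/1000+23/125→303/1000; 27/125+237/1000→453/1000; 61/250+303/1000→547/1000; 453/1000+547/1000→1. L = 2303/1000 ≈ 2.3030.
L − H = 2.3030 − 2.2812 = 0.022 bits.

0.022 bits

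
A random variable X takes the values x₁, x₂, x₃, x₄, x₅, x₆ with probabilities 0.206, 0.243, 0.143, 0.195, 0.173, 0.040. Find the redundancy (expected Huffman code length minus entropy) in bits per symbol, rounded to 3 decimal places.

0.089 bits

Entropy H = −Σ p log₂ p ≈ 2.4503 bits.
Huffman merges: 1/25+143/1000→183/1000; 173/1000+183/1000→89/250; 39/200+103/500→401/1000; 243/1000+89/250→599/1000; 401/1000+599/1000→1. L = 2539/1000 ≈ 2.5390.
L − H = 2.5390 − 2.4503 = 0.089 bits.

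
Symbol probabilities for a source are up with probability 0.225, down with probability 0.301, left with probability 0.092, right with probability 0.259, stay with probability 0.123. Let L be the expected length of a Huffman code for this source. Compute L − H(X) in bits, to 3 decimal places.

Entropy H = −Σ p log₂ p ≈ 2.1989 bits.
Huffman merges: 23/250+123/1000→43/200; 43/200+9/40→11/25; 259/1000+301/1000→14/25; 11/25+14/25→1. L = 443/200 ≈ 2.2150.
L − H = 2.2150 − 2.1989 = 0.016 bits.

0.016 bits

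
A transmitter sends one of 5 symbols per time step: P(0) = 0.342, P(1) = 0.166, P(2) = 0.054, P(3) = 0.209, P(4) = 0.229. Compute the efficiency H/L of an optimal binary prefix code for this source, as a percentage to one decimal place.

Entropy H = −Σ p log₂ p ≈ 2.1458 bits.
Huffman merges: 27/500+83/500→11/50; 209/1000+11/50→429/1000; 229/1000+171/500→571/1000; 429/1000+571/1000→1. L = 111/50 ≈ 2.2200.
Efficiency = H/L = 2.1458/2.2200 = 96.7%.

96.7%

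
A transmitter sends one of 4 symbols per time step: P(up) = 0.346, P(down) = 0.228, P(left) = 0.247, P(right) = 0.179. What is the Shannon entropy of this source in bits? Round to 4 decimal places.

H = −Σ pᵢ log₂ pᵢ.
−0.346·log₂(0.346) = 0.5298
−0.228·log₂(0.228) = 0.4863
−0.247·log₂(0.247) = 0.4983
−0.179·log₂(0.179) = 0.4443
Sum ≈ 1.9587 → 1.9587 bits.

1.9587 bits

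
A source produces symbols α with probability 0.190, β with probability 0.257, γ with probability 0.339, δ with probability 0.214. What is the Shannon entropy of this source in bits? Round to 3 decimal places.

H = −Σ pᵢ log₂ pᵢ.
−0.190·log₂(0.190) = 0.4552
−0.257·log₂(0.257) = 0.5038
−0.339·log₂(0.339) = 0.5291
−0.214·log₂(0.214) = 0.4760
Sum ≈ 1.9640 → 1.964 bits.

1.964 bits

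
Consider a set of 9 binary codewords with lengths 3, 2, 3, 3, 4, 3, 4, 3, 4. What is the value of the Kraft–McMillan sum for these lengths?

1.0625

With common denominator 2^4 = 16: Σ 2^(−ℓᵢ) = 2/16 + 4/16 + 2/16 + 2/16 + 1/16 + 2/16 + 1/16 + 2/16 + 1/16 = 17/16 = 1.0625.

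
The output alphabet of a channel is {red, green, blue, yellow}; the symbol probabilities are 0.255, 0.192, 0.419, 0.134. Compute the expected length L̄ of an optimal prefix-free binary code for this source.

1.907 bits/symbol

Repeatedly combine the two least-probable nodes; the expected code length is the sum of the merged weights.
merge 67/500 + 24/125 → 163/500
merge 51/200 + 163/500 → 581/1000
merge 419/1000 + 581/1000 → 1
L = 163/500 + 581/1000 + 1 = 1907/1000 = 1.907 bits/symbol.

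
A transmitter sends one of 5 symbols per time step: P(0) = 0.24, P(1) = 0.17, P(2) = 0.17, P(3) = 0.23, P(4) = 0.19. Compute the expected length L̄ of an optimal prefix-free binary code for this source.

Repeatedly combine the two least-probable nodes; the expected code length is the sum of the merged weights.
merge 17/100 + 17/100 → 17/50
merge 19/100 + 23/100 → 21/50
merge 6/25 + 17/50 → 29/50
merge 21/50 + 29/50 → 1
L = 17/50 + 21/50 + 29/50 + 1 = 117/50 = 2.34 bits/symbol.

2.34 bits/symbol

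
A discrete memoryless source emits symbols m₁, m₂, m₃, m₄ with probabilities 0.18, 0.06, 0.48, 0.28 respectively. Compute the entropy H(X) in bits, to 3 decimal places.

H = −Σ pᵢ log₂ pᵢ.
−0.18·log₂(0.18) = 0.4453
−0.06·log₂(0.06) = 0.2435
−0.48·log₂(0.48) = 0.5083
−0.28·log₂(0.28) = 0.5142
Sum ≈ 1.7113 → 1.711 bits.

1.711 bits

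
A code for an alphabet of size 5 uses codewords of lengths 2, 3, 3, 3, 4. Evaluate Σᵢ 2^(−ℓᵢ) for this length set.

0.6875

With common denominator 2^4 = 16: Σ 2^(−ℓᵢ) = 4/16 + 2/16 + 2/16 + 2/16 + 1/16 = 11/16 = 0.6875.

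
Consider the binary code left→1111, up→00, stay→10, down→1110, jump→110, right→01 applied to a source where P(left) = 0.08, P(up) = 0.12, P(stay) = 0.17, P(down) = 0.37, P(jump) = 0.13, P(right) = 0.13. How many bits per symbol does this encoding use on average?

L̄ = Σ pᵢ·ℓᵢ = 0.08·4 + 0.12·2 + 0.17·2 + 0.37·4 + 0.13·3 + 0.13·2 = 3.03 bits/symbol.

3.03 bits/symbol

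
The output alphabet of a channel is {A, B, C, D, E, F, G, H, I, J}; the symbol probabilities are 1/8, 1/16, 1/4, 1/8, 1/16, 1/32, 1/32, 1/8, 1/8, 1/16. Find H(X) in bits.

3.0625 bits

Each probability is a power of 1/2, so log₂(1/p) is an integer.
H = Σ p·log₂(1/p) = 1/8·3 + 1/16·4 + 1/4·2 + 1/8·3 + 1/16·4 + 1/32·5 + 1/32·5 + 1/8·3 + 1/8·3 + 1/16·4 = 3.0625 bits.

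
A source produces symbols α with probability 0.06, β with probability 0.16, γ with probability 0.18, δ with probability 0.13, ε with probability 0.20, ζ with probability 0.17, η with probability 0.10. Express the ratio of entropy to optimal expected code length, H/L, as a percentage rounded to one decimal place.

Entropy H = −Σ p log₂ p ≈ 2.7257 bits.
Huffman merges: 3/50+1/10→4/25; 13/100+4/25→29/100; 4/25+17/100→33/100; 9/50+1/5→19/50; 29/100+33/100→31/50; 19/50+31/50→1. L = 139/50 ≈ 2.7800.
Efficiency = H/L = 2.7257/2.7800 = 98.0%.

98.0%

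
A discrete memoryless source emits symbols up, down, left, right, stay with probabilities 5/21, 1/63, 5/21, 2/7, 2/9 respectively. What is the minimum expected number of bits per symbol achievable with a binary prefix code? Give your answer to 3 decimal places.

2.238 bits/symbol

Repeatedly combine the two least-probable nodes; the expected code length is the sum of the merged weights.
merge 1/63 + 2/9 → 5/21
merge 5/21 + 5/21 → 10/21
merge 5/21 + 2/7 → 11/21
merge 10/21 + 11/21 → 1
L = 5/21 + 10/21 + 11/21 + 1 = 47/21 ≈ 2.238 bits/symbol.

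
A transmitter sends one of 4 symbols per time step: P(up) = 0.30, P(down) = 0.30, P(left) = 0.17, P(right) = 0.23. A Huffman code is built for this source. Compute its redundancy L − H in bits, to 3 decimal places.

0.036 bits

Entropy H = −Σ p log₂ p ≈ 1.9644 bits.
Huffman merges: 17/100+23/100→2/5; 3/10+3/10→3/5; 2/5+3/5→1. L = 2 ≈ 2.0000.
L − H = 2.0000 − 1.9644 = 0.036 bits.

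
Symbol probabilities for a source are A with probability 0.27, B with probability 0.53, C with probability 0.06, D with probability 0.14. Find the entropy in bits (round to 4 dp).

H = −Σ pᵢ log₂ pᵢ.
−0.27·log₂(0.27) = 0.5100
−0.53·log₂(0.53) = 0.4854
−0.06·log₂(0.06) = 0.2435
−0.14·log₂(0.14) = 0.3971
Sum ≈ 1.6361 → 1.6361 bits.

1.6361 bits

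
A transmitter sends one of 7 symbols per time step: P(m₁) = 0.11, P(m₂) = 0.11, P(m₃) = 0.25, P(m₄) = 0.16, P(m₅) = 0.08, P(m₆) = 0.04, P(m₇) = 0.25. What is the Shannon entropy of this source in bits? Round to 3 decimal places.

H = −Σ pᵢ log₂ pᵢ.
−0.11·log₂(0.11) = 0.3503
−0.11·log₂(0.11) = 0.3503
−0.25·log₂(0.25) = 0.5000
−0.16·log₂(0.16) = 0.4230
−0.08·log₂(0.08) = 0.2915
−0.04·log₂(0.04) = 0.1858
−0.25·log₂(0.25) = 0.5000
Sum ≈ 2.6009 → 2.601 bits.

2.601 bits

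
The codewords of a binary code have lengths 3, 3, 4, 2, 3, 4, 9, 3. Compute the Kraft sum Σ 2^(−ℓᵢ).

0.876953125

With common denominator 2^9 = 512: Σ 2^(−ℓᵢ) = 64/512 + 64/512 + 32/512 + 128/512 + 64/512 + 32/512 + 1/512 + 64/512 = 449/512 = 0.876953125.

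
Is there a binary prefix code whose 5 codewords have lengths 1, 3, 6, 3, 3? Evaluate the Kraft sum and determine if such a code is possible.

With common denominator 2^6 = 64: Σ 2^(−ℓᵢ) = 32/64 + 8/64 + 1/64 + 8/64 + 8/64 = 57/64 = 0.890625.
Kraft's inequality requires Σ ≤ 1; here Σ = 0.890625 ≤ 1, so such a prefix code exists.

0.890625; yes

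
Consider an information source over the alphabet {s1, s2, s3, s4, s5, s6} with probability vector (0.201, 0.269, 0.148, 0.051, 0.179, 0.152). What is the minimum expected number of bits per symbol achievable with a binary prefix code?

Repeatedly combine the two least-probable nodes; the expected code length is the sum of the merged weights.
merge 51/1000 + 37/250 → 199/1000
merge 19/125 + 179/1000 → 331/1000
merge 199/1000 + 201/1000 → 2/5
merge 269/1000 + 331/1000 → 3/5
merge 2/5 + 3/5 → 1
L = 199/1000 + 331/1000 + 2/5 + 3/5 + 1 = 253/100 = 2.53 bits/symbol.

2.53 bits/symbol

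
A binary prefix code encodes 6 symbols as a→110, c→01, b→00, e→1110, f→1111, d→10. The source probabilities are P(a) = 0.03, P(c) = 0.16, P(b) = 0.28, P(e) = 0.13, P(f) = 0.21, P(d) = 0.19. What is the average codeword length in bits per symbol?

L̄ = Σ pᵢ·ℓᵢ = 0.03·3 + 0.16·2 + 0.28·2 + 0.13·4 + 0.21·4 + 0.19·2 = 2.71 bits/symbol.

2.71 bits/symbol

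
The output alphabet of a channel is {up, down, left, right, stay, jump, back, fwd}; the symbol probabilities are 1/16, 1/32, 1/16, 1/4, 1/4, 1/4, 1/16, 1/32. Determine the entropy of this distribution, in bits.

2.5625 bits

Each probability is a power of 1/2, so log₂(1/p) is an integer.
H = Σ p·log₂(1/p) = 1/16·4 + 1/32·5 + 1/16·4 + 1/4·2 + 1/4·2 + 1/4·2 + 1/16·4 + 1/32·5 = 2.5625 bits.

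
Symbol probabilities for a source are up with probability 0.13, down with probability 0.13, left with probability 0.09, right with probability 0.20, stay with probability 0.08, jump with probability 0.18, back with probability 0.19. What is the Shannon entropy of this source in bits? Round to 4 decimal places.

H = −Σ pᵢ log₂ pᵢ.
−0.13·log₂(0.13) = 0.3826
−0.13·log₂(0.13) = 0.3826
−0.09·log₂(0.09) = 0.3127
−0.20·log₂(0.20) = 0.4644
−0.08·log₂(0.08) = 0.2915
−0.18·log₂(0.18) = 0.4453
−0.19·log₂(0.19) = 0.4552
Sum ≈ 2.7344 → 2.7344 bits.

2.7344 bits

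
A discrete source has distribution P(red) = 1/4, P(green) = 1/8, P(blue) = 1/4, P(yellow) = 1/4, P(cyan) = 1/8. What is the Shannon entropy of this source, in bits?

Each probability is a power of 1/2, so log₂(1/p) is an integer.
H = Σ p·log₂(1/p) = 1/4·2 + 1/8·3 + 1/4·2 + 1/4·2 + 1/8·3 = 2.25 bits.

2.25 bits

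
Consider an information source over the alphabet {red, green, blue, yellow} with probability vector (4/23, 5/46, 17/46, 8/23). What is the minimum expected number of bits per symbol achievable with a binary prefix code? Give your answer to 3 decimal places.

Repeatedly combine the two least-probable nodes; the expected code length is the sum of the merged weights.
merge 5/46 + 4/23 → 13/46
merge 13/46 + 8/23 → 29/46
merge 17/46 + 29/46 → 1
L = 13/46 + 29/46 + 1 = 44/23 ≈ 1.913 bits/symbol.

1.913 bits/symbol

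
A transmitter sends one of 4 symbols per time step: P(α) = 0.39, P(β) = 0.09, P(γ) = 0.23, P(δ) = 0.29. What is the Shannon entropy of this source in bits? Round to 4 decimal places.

1.8480 bits

H = −Σ pᵢ log₂ pᵢ.
−0.39·log₂(0.39) = 0.5298
−0.09·log₂(0.09) = 0.3127
−0.23·log₂(0.23) = 0.4877
−0.29·log₂(0.29) = 0.5179
Sum ≈ 1.8480 → 1.8480 bits.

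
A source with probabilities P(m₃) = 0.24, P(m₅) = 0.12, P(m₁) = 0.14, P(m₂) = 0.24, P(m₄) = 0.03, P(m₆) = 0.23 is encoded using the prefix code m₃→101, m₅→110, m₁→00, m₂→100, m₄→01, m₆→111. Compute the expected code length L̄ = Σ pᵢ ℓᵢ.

2.83 bits/symbol

L̄ = Σ pᵢ·ℓᵢ = 0.24·3 + 0.12·3 + 0.14·2 + 0.24·3 + 0.03·2 + 0.23·3 = 2.83 bits/symbol.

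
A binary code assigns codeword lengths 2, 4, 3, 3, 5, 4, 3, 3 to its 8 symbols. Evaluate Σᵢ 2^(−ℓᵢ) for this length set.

With common denominator 2^5 = 32: Σ 2^(−ℓᵢ) = 8/32 + 2/32 + 4/32 + 4/32 + 1/32 + 2/32 + 4/32 + 4/32 = 29/32 = 0.90625.

0.90625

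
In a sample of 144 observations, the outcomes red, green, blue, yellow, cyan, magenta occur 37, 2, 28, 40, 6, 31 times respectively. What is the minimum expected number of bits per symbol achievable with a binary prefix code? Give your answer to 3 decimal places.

2.306 bits/symbol

Probabilities are the counts divided by 144.
Repeatedly combine the two least-probable nodes; the expected code length is the sum of the merged weights.
merge 1/72 + 1/24 → 1/18
merge 1/18 + 7/36 → 1/4
merge 31/144 + 1/4 → 67/144
merge 37/144 + 5/18 → 77/144
merge 67/144 + 77/144 → 1
L = 1/18 + 1/4 + 67/144 + 77/144 + 1 = 83/36 ≈ 2.306 bits/symbol.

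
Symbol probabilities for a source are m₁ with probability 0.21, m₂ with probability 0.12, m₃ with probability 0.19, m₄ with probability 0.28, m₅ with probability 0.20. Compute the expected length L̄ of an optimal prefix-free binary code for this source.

2.31 bits/symbol

Repeatedly combine the two least-probable nodes; the expected code length is the sum of the merged weights.
merge 3/25 + 19/100 → 31/100
merge 1/5 + 21/100 → 41/100
merge 7/25 + 31/100 → 59/100
merge 41/100 + 59/100 → 1
L = 31/100 + 41/100 + 59/100 + 1 = 231/100 = 2.31 bits/symbol.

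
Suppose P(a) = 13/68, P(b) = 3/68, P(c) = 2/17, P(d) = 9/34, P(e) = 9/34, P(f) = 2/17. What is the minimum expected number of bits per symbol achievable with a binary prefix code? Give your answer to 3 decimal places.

Repeatedly combine the two least-probable nodes; the expected code length is the sum of the merged weights.
merge 3/68 + 2/17 → 11/68
merge 2/17 + 11/68 → 19/68
merge 13/68 + 9/34 → 31/68
merge 9/34 + 19/68 → 37/68
merge 31/68 + 37/68 → 1
L = 11/68 + 19/68 + 31/68 + 37/68 + 1 = 83/34 ≈ 2.441 bits/symbol.

2.441 bits/symbol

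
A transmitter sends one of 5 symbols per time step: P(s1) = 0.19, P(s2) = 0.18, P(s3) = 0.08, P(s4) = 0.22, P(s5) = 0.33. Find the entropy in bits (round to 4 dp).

2.2004 bits

H = −Σ pᵢ log₂ pᵢ.
−0.19·log₂(0.19) = 0.4552
−0.18·log₂(0.18) = 0.4453
−0.08·log₂(0.08) = 0.2915
−0.22·log₂(0.22) = 0.4806
−0.33·log₂(0.33) = 0.5278
Sum ≈ 2.2004 → 2.2004 bits.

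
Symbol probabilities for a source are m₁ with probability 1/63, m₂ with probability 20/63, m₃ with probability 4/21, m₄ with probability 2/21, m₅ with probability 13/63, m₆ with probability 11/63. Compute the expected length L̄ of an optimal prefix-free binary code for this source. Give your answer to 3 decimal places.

Repeatedly combine the two least-probable nodes; the expected code length is the sum of the merged weights.
merge 1/63 + 2/21 → 1/9
merge 1/9 + 11/63 → 2/7
merge 4/21 + 13/63 → 25/63
merge 2/7 + 20/63 → 38/63
merge 25/63 + 38/63 → 1
L = 1/9 + 2/7 + 25/63 + 38/63 + 1 = 151/63 ≈ 2.397 bits/symbol.

2.397 bits/symbol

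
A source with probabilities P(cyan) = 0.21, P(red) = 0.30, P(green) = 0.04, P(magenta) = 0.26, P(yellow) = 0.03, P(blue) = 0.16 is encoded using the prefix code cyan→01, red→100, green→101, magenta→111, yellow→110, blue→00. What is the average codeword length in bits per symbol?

2.63 bits/symbol

L̄ = Σ pᵢ·ℓᵢ = 0.21·2 + 0.30·3 + 0.04·3 + 0.26·3 + 0.03·3 + 0.16·2 = 2.63 bits/symbol.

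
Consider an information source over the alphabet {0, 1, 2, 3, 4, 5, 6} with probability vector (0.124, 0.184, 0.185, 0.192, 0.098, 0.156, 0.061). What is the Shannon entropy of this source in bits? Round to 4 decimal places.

H = −Σ pᵢ log₂ pᵢ.
−0.124·log₂(0.124) = 0.3734
−0.184·log₂(0.184) = 0.4494
−0.185·log₂(0.185) = 0.4504
−0.192·log₂(0.192) = 0.4571
−0.098·log₂(0.098) = 0.3284
−0.156·log₂(0.156) = 0.4181
−0.061·log₂(0.061) = 0.2461
Sum ≈ 2.7230 → 2.7230 bits.

2.7230 bits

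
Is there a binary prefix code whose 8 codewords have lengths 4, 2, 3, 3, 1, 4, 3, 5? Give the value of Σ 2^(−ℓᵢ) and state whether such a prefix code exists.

With common denominator 2^5 = 32: Σ 2^(−ℓᵢ) = 2/32 + 8/32 + 4/32 + 4/32 + 16/32 + 2/32 + 4/32 + 1/32 = 41/32 = 1.28125.
Kraft's inequality requires Σ ≤ 1; here Σ = 1.28125 > 1, so no such prefix code exists.

1.28125; no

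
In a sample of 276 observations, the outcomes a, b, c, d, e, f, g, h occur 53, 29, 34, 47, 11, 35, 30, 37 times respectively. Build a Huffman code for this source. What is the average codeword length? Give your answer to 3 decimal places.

2.953 bits/symbol

Probabilities are the counts divided by 276.
Repeatedly combine the two least-probable nodes; the expected code length is the sum of the merged weights.
merge 11/276 + 29/276 → 10/69
merge 5/46 + 17/138 → 16/69
merge 35/276 + 37/276 → 6/23
merge 10/69 + 47/276 → 29/92
merge 53/276 + 16/69 → 39/92
merge 6/23 + 29/92 → 53/92
merge 39/92 + 53/92 → 1
L = 10/69 + 16/69 + 6/23 + 29/92 + 39/92 + 53/92 + 1 = 815/276 ≈ 2.953 bits/symbol.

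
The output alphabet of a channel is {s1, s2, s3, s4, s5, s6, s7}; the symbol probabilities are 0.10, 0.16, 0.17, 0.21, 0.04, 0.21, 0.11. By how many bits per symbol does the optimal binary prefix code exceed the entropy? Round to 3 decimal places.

0.049 bits

Entropy H = −Σ p log₂ p ≈ 2.6715 bits.
Huffman merges: 1/25+1/10→7/50; 11/100+7/50→1/4; 4/25+17/100→33/100; 21/100+21/100→21/50; 1/4+33/100→29/50; 21/50+29/50→1. L = 68/25 ≈ 2.7200.
L − H = 2.7200 − 2.6715 = 0.049 bits.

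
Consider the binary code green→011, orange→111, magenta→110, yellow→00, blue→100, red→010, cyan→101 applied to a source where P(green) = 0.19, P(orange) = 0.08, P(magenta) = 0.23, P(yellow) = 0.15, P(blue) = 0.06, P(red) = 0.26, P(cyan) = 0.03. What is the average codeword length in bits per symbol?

L̄ = Σ pᵢ·ℓᵢ = 0.19·3 + 0.08·3 + 0.23·3 + 0.15·2 + 0.06·3 + 0.26·3 + 0.03·3 = 2.85 bits/symbol.

2.85 bits/symbol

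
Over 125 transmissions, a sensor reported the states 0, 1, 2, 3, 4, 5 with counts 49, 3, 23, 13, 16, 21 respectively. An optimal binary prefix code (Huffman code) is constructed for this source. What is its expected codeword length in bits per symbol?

2.344 bits/symbol

Probabilities are the counts divided by 125.
Repeatedly combine the two least-probable nodes; the expected code length is the sum of the merged weights.
merge 3/125 + 13/125 → 16/125
merge 16/125 + 16/125 → 32/125
merge 21/125 + 23/125 → 44/125
merge 32/125 + 44/125 → 76/125
merge 49/125 + 76/125 → 1
L = 16/125 + 32/125 + 44/125 + 76/125 + 1 = 293/125 = 2.344 bits/symbol.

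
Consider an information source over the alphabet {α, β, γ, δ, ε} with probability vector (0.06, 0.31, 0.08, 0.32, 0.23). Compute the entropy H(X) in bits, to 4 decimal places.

H = −Σ pᵢ log₂ pᵢ.
−0.06·log₂(0.06) = 0.2435
−0.31·log₂(0.31) = 0.5238
−0.08·log₂(0.08) = 0.2915
−0.32·log₂(0.32) = 0.5260
−0.23·log₂(0.23) = 0.4877
Sum ≈ 2.0725 → 2.0725 bits.

2.0725 bits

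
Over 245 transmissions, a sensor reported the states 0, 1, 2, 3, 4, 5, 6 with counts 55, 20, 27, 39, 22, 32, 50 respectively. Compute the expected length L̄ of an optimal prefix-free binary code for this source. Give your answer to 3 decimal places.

2.743 bits/symbol

Probabilities are the counts divided by 245.
Repeatedly combine the two least-probable nodes; the expected code length is the sum of the merged weights.
merge 4/49 + 22/245 → 6/35
merge 27/245 + 32/245 → 59/245
merge 39/245 + 6/35 → 81/245
merge 10/49 + 11/49 → 3/7
merge 59/245 + 81/245 → 4/7
merge 3/7 + 4/7 → 1
L = 6/35 + 59/245 + 81/245 + 3/7 + 4/7 + 1 = 96/35 ≈ 2.743 bits/symbol.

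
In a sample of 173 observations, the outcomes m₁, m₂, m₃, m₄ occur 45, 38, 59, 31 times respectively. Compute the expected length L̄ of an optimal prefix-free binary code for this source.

2 bits/symbol

Probabilities are the counts divided by 173.
Repeatedly combine the two least-probable nodes; the expected code length is the sum of the merged weights.
merge 31/173 + 38/173 → 69/173
merge 45/173 + 59/173 → 104/173
merge 69/173 + 104/173 → 1
L = 69/173 + 104/173 + 1 = 2 bits/symbol.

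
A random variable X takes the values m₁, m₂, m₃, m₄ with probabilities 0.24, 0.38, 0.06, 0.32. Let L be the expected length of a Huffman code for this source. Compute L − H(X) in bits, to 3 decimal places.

0.126 bits

Entropy H = −Σ p log₂ p ≈ 1.7942 bits.
Huffman merges: 3/50+6/25→3/10; 3/10+8/25→31/50; 19/50+31/50→1. L = 48/25 ≈ 1.9200.
L − H = 1.9200 − 1.7942 = 0.126 bits.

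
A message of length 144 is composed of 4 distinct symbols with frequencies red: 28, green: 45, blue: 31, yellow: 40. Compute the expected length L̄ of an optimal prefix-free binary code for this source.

Probabilities are the counts divided by 144.
Repeatedly combine the two least-probable nodes; the expected code length is the sum of the merged weights.
merge 7/36 + 31/144 → 59/144
merge 5/18 + 5/16 → 85/144
merge 59/144 + 85/144 → 1
L = 59/144 + 85/144 + 1 = 2 bits/symbol.

2 bits/symbol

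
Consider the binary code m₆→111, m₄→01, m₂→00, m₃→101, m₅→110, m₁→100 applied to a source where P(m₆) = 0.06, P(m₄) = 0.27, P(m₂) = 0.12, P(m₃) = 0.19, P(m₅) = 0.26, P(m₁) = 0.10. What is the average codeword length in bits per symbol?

2.61 bits/symbol

L̄ = Σ pᵢ·ℓᵢ = 0.06·3 + 0.27·2 + 0.12·2 + 0.19·3 + 0.26·3 + 0.10·3 = 2.61 bits/symbol.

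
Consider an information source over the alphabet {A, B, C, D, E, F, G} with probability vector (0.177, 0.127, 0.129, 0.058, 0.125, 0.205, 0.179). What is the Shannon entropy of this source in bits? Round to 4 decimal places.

H = −Σ pᵢ log₂ pᵢ.
−0.177·log₂(0.177) = 0.4422
−0.127·log₂(0.127) = 0.3781
−0.129·log₂(0.129) = 0.3811
−0.058·log₂(0.058) = 0.2383
−0.125·log₂(0.125) = 0.3750
−0.205·log₂(0.205) = 0.4687
−0.179·log₂(0.179) = 0.4443
Sum ≈ 2.7276 → 2.7276 bits.

2.7276 bits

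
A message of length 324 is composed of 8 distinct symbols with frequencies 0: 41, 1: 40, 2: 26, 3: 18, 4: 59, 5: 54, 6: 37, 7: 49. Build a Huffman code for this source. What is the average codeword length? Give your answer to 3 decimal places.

Probabilities are the counts divided by 324.
Repeatedly combine the two least-probable nodes; the expected code length is the sum of the merged weights.
merge 1/18 + 13/162 → 11/81
merge 37/324 + 10/81 → 77/324
merge 41/324 + 11/81 → 85/324
merge 49/324 + 1/6 → 103/324
merge 59/324 + 77/324 → 34/81
merge 85/324 + 103/324 → 47/81
merge 34/81 + 47/81 → 1
L = 11/81 + 77/324 + 85/324 + 103/324 + 34/81 + 47/81 + 1 = 319/108 ≈ 2.954 bits/symbol.

2.954 bits/symbol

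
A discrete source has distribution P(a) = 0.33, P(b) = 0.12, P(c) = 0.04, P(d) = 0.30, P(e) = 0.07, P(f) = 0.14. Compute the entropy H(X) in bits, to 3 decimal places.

H = −Σ pᵢ log₂ pᵢ.
−0.33·log₂(0.33) = 0.5278
−0.12·log₂(0.12) = 0.3671
−0.04·log₂(0.04) = 0.1858
−0.30·log₂(0.30) = 0.5211
−0.07·log₂(0.07) = 0.2686
−0.14·log₂(0.14) = 0.3971
Sum ≈ 2.2674 → 2.267 bits.

2.267 bits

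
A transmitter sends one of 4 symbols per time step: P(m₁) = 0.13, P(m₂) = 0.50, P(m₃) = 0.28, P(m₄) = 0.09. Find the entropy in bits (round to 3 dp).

H = −Σ pᵢ log₂ pᵢ.
−0.13·log₂(0.13) = 0.3826
−0.50·log₂(0.50) = 0.5000
−0.28·log₂(0.28) = 0.5142
−0.09·log₂(0.09) = 0.3127
Sum ≈ 1.7095 → 1.710 bits.

1.710 bits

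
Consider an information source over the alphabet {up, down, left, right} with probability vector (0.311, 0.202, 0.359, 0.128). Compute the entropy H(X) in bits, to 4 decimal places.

H = −Σ pᵢ log₂ pᵢ.
−0.311·log₂(0.311) = 0.5240
−0.202·log₂(0.202) = 0.4661
−0.359·log₂(0.359) = 0.5306
−0.128·log₂(0.128) = 0.3796
Sum ≈ 1.9004 → 1.9004 bits.

1.9004 bits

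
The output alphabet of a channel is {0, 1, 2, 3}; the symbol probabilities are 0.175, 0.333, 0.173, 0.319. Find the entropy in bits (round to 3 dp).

H = −Σ pᵢ log₂ pᵢ.
−0.175·log₂(0.175) = 0.4401
−0.333·log₂(0.333) = 0.5283
−0.173·log₂(0.173) = 0.4379
−0.319·log₂(0.319) = 0.5258
Sum ≈ 1.9320 → 1.932 bits.

1.932 bits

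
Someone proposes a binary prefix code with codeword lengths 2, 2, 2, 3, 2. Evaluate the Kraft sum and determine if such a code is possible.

With common denominator 2^3 = 8: Σ 2^(−ℓᵢ) = 2/8 + 2/8 + 2/8 + 1/8 + 2/8 = 9/8 = 1.125.
Kraft's inequality requires Σ ≤ 1; here Σ = 1.125 > 1, so no such prefix code exists.

1.125; no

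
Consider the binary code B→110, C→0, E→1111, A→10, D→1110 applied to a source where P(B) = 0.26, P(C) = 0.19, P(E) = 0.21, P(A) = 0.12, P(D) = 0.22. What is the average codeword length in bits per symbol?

L̄ = Σ pᵢ·ℓᵢ = 0.26·3 + 0.19·1 + 0.21·4 + 0.12·2 + 0.22·4 = 2.93 bits/symbol.

2.93 bits/symbol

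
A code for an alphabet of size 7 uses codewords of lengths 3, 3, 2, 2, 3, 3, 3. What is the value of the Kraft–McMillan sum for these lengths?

1.125

With common denominator 2^3 = 8: Σ 2^(−ℓᵢ) = 1/8 + 1/8 + 2/8 + 2/8 + 1/8 + 1/8 + 1/8 = 9/8 = 1.125.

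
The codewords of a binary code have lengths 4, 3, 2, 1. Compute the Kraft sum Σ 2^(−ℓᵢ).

0.9375

With common denominator 2^4 = 16: Σ 2^(−ℓᵢ) = 1/16 + 2/16 + 4/16 + 8/16 = 15/16 = 0.9375.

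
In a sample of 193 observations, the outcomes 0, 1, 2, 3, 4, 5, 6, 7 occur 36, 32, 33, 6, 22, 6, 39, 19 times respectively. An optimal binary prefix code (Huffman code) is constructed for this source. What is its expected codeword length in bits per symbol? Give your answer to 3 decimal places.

Probabilities are the counts divided by 193.
Repeatedly combine the two least-probable nodes; the expected code length is the sum of the merged weights.
merge 6/193 + 6/193 → 12/193
merge 12/193 + 19/193 → 31/193
merge 22/193 + 31/193 → 53/193
merge 32/193 + 33/193 → 65/193
merge 36/193 + 39/193 → 75/193
merge 53/193 + 65/193 → 118/193
merge 75/193 + 118/193 → 1
L = 12/193 + 31/193 + 53/193 + 65/193 + 75/193 + 118/193 + 1 = 547/193 ≈ 2.834 bits/symbol.

2.834 bits/symbol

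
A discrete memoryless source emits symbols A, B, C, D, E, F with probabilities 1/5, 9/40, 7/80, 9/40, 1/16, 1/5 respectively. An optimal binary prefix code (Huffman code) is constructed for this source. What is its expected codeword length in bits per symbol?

Repeatedly combine the two least-probable nodes; the expected code length is the sum of the merged weights.
merge 1/16 + 7/80 → 3/20
merge 3/20 + 1/5 → 7/20
merge 1/5 + 9/40 → 17/40
merge 9/40 + 7/20 → 23/40
merge 17/40 + 23/40 → 1
L = 3/20 + 7/20 + 17/40 + 23/40 + 1 = 5/2 = 2.5 bits/symbol.

2.5 bits/symbol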